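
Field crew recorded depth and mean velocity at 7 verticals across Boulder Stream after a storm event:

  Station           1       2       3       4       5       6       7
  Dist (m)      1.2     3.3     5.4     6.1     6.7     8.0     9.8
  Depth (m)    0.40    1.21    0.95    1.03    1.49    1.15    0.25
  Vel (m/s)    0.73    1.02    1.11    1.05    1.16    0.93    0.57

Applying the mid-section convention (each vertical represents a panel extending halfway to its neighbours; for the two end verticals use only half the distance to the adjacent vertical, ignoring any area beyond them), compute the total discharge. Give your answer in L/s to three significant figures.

w_1 = (3.3 − 1.2)/2 = 1.05 m; q_1 = 0.73 × 0.40 × 1.05 = 0.3066 m³/s
w_2 = (5.4 − 1.2)/2 = 2.1 m; q_2 = 1.02 × 1.21 × 2.1 = 2.592 m³/s
w_3 = (6.1 − 3.3)/2 = 1.4 m; q_3 = 1.11 × 0.95 × 1.4 = 1.476 m³/s
w_4 = (6.7 − 5.4)/2 = 0.65 m; q_4 = 1.05 × 1.03 × 0.65 = 0.7030 m³/s
w_5 = (8.0 − 6.1)/2 = 0.95 m; q_5 = 1.16 × 1.49 × 0.95 = 1.642 m³/s
w_6 = (9.8 − 6.7)/2 = 1.55 m; q_6 = 0.93 × 1.15 × 1.55 = 1.658 m³/s
w_7 = (9.8 − 8.0)/2 = 0.9 m; q_7 = 0.57 × 0.25 × 0.9 = 0.1283 m³/s
Q = Σ qᵢ = 8.506 m³/s
= 8.506 × 1000 = 8506 L/s

8510 L/s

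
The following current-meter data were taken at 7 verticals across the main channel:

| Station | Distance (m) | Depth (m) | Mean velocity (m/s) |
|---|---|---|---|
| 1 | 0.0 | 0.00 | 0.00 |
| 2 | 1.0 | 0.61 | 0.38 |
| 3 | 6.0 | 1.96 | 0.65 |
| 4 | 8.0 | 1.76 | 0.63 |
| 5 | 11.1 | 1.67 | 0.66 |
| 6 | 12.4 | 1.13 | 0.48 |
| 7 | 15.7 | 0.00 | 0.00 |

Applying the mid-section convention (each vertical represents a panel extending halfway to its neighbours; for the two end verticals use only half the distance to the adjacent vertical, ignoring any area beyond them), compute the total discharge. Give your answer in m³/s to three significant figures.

11.7 m³/s

w_2 = (6.0 − 0.0)/2 = 3 m; q_2 = 0.38 × 0.61 × 3 = 0.6954 m³/s
w_3 = (8.0 − 1.0)/2 = 3.5 m; q_3 = 0.65 × 1.96 × 3.5 = 4.459 m³/s
w_4 = (11.1 − 6.0)/2 = 2.55 m; q_4 = 0.63 × 1.76 × 2.55 = 2.827 m³/s
w_5 = (12.4 − 8.0)/2 = 2.2 m; q_5 = 0.66 × 1.67 × 2.2 = 2.425 m³/s
w_6 = (15.7 − 11.1)/2 = 2.3 m; q_6 = 0.48 × 1.13 × 2.3 = 1.248 m³/s
Stations 1, 7 contribute zero (depth or velocity is 0).
Q = Σ qᵢ = 11.65 m³/s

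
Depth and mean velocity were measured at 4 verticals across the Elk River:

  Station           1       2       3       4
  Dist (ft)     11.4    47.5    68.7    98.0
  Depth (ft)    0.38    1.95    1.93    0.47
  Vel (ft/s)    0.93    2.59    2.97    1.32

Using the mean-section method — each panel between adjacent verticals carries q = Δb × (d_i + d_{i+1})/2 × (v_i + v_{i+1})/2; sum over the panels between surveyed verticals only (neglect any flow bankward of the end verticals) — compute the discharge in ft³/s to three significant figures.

Panel 1-2: Δb = 36.1 ft, d̄ = (0.38+1.95)/2 = 1.165, v̄ = (0.93+2.59)/2 = 1.76 → q = 36.1×1.165×1.76 = 74.02 ft³/s
Panel 2-3: Δb = 21.2 ft, d̄ = (1.95+1.93)/2 = 1.94, v̄ = (2.59+2.97)/2 = 2.78 → q = 21.2×1.94×2.78 = 114.3 ft³/s
Panel 3-4: Δb = 29.3 ft, d̄ = (1.93+0.47)/2 = 1.2, v̄ = (2.97+1.32)/2 = 2.145 → q = 29.3×1.2×2.145 = 75.42 ft³/s
Q = Σ q = 263.8 ft³/s

264 ft³/s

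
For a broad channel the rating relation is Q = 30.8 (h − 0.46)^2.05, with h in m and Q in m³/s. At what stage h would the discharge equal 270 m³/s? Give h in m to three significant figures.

h − h₀ = (Q/C)^(1/b) = (270/30.8)^(1/2.05) = 2.883 m
h = 0.46 + 2.883 = 3.343 m

3.34 m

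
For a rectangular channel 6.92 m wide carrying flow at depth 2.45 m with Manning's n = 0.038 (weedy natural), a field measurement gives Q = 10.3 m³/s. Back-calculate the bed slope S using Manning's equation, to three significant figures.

A = b·y = 6.92 × 2.45 = 16.95 m²
P = b + 2y = 6.92 + 2×2.45 = 11.82 m
R = A/P = 16.95/11.82 = 1.434 m
S = (Q·n / (1·A·R^(2/3)))² = (10.3×0.038 / (1×16.95×1.272))² = 0.0003295

0.000329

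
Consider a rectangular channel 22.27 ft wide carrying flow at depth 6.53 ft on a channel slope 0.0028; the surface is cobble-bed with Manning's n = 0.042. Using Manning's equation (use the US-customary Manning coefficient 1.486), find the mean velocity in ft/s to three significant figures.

4.81 ft/s

A = b·y = 22.27 × 6.53 = 145.4 ft²
P = b + 2y = 22.27 + 2×6.53 = 35.33 ft
R = A/P = 145.4/35.33 = 4.116 ft
Q = (1.486/n)·A·R^(2/3)·S^(1/2) = (1.486/0.042) × 145.4 × 4.116^(2/3) × 0.0028^(1/2) = 699.3 ft³/s
V = Q/A = 699.3/145.4 = 4.808 ft/s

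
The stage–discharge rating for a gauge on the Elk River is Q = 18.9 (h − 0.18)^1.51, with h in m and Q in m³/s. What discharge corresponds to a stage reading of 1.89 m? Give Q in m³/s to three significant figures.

Q = 18.9 × (1.89 − 0.18)^1.51 = 18.9 × 1.71^1.51 = 42.49 m³/s

42.5 m³/s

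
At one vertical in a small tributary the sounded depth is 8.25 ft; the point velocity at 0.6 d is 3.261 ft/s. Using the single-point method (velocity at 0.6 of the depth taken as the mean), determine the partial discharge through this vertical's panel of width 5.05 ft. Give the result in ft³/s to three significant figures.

v̄ = v₀.₆ = 3.261 ft/s
q = v̄ × d × w = 3.261 × 8.25 × 5.05 = 135.9 ft³/s

136 ft³/s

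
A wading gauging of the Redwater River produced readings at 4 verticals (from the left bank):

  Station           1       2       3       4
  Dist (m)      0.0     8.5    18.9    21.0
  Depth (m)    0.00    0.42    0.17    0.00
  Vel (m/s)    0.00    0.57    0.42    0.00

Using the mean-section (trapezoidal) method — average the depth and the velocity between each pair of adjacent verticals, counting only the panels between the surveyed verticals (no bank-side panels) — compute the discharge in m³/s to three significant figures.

2.06 m³/s

Panel 1-2: Δb = 8.5 m, d̄ = (0.00+0.42)/2 = 0.21, v̄ = (0.00+0.57)/2 = 0.285 → q = 8.5×0.21×0.285 = 0.5087 m³/s
Panel 2-3: Δb = 10.4 m, d̄ = (0.42+0.17)/2 = 0.295, v̄ = (0.57+0.42)/2 = 0.495 → q = 10.4×0.295×0.495 = 1.519 m³/s
Panel 3-4: Δb = 2.1 m, d̄ = (0.17+0.00)/2 = 0.085, v̄ = (0.42+0.00)/2 = 0.21 → q = 2.1×0.085×0.21 = 0.03749 m³/s
Q = Σ q = 2.065 m³/s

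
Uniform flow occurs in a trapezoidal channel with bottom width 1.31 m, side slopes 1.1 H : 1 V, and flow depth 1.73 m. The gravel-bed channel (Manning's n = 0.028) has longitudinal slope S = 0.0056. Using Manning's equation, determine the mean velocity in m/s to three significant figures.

2.42 m/s

A = (b + z·y)·y = (1.31 + 1.1×1.73)×1.73 = 5.558 m²
P = b + 2y√(1+z²) = 1.31 + 2×1.73×√(1+1.1²) = 6.454 m
R = A/P = 5.558/6.454 = 0.8613 m
Q = (1/n)·A·R^(2/3)·S^(1/2) = (1/0.028) × 5.558 × 0.8613^(2/3) × 0.0056^(1/2) = 13.45 m³/s
V = Q/A = 13.45/5.558 = 2.419 m/s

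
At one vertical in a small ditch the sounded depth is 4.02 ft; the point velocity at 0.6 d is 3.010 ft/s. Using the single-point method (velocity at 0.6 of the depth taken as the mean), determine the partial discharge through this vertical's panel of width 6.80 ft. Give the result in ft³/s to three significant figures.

v̄ = v₀.₆ = 3.010 ft/s
q = v̄ × d × w = 3.010 × 4.02 × 6.80 = 82.28 ft³/s

82.3 ft³/s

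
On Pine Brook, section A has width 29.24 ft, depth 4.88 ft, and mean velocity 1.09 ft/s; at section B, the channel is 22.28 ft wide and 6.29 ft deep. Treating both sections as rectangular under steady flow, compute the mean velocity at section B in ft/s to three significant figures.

Q = A₁V₁ = (29.24×4.88) × 1.09 = 155.5 ft³/s
A₂ = 22.28 × 6.29 = 140.1 ft²
V₂ = Q/A₂ = 155.5/140.1 = 1.110 ft/s

1.11 ft/s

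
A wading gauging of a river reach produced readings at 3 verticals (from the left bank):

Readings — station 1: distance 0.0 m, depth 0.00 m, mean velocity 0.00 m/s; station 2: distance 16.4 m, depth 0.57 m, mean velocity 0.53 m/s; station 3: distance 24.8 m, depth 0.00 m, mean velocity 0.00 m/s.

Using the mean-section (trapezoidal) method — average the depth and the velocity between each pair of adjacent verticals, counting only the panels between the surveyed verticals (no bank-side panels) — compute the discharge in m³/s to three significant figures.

Panel 1-2: Δb = 16.4 m, d̄ = (0.00+0.57)/2 = 0.285, v̄ = (0.00+0.53)/2 = 0.265 → q = 16.4×0.285×0.265 = 1.239 m³/s
Panel 2-3: Δb = 8.4 m, d̄ = (0.57+0.00)/2 = 0.285, v̄ = (0.53+0.00)/2 = 0.265 → q = 8.4×0.285×0.265 = 0.6344 m³/s
Q = Σ q = 1.873 m³/s

1.87 m³/s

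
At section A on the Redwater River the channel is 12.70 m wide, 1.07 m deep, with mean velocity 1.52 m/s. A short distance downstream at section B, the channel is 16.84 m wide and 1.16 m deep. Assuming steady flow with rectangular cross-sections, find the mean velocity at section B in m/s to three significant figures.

Q = A₁V₁ = (12.70×1.07) × 1.52 = 20.66 m³/s
A₂ = 16.84 × 1.16 = 19.53 m²
V₂ = Q/A₂ = 20.66/19.53 = 1.057 m/s

1.06 m/s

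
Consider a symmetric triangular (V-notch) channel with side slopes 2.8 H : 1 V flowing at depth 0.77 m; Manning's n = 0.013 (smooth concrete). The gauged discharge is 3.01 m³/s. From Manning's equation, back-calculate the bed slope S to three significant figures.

0.00215

A = z·y² = 2.8×0.77² = 1.660 m²
P = 2y√(1+z²) = 2×0.77×√(1+2.8²) = 4.579 m
R = A/P = 1.660/4.579 = 0.3626 m
S = (Q·n / (1·A·R^(2/3)))² = (3.01×0.013 / (1×1.660×0.5085))² = 0.002149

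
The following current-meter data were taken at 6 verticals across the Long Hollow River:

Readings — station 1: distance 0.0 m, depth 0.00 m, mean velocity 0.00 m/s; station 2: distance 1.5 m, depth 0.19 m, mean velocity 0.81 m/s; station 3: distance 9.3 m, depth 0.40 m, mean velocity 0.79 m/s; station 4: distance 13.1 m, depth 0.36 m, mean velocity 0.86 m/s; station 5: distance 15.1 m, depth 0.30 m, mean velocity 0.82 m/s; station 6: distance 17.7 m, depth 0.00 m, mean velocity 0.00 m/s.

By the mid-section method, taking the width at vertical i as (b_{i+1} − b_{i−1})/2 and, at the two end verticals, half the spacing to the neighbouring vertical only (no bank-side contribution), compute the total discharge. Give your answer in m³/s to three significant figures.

w_2 = (9.3 − 0.0)/2 = 4.65 m; q_2 = 0.81 × 0.19 × 4.65 = 0.7156 m³/s
w_3 = (13.1 − 1.5)/2 = 5.8 m; q_3 = 0.79 × 0.40 × 5.8 = 1.833 m³/s
w_4 = (15.1 − 9.3)/2 = 2.9 m; q_4 = 0.86 × 0.36 × 2.9 = 0.8978 m³/s
w_5 = (17.7 − 13.1)/2 = 2.3 m; q_5 = 0.82 × 0.30 × 2.3 = 0.5658 m³/s
Stations 1, 6 contribute zero (depth or velocity is 0).
Q = Σ qᵢ = 4.012 m³/s

4.01 m³/s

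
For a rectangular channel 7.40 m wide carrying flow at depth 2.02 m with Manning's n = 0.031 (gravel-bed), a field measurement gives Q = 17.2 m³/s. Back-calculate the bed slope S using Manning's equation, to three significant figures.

A = b·y = 7.40 × 2.02 = 14.95 m²
P = b + 2y = 7.40 + 2×2.02 = 11.44 m
R = A/P = 14.95/11.44 = 1.307 m
S = (Q·n / (1·A·R^(2/3)))² = (17.2×0.031 / (1×14.95×1.195))² = 0.0008907

0.000891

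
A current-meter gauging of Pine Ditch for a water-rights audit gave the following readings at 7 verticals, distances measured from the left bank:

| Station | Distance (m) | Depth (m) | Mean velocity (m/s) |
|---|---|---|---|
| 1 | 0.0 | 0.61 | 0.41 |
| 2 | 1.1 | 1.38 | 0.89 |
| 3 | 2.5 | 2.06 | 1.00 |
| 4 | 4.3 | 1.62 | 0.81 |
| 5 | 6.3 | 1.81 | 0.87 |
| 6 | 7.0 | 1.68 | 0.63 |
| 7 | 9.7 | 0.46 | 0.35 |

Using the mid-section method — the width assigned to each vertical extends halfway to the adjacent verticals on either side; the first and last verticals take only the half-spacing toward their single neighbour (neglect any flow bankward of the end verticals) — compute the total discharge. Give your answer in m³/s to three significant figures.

11.6 m³/s

w_1 = (1.1 − 0.0)/2 = 0.55 m; q_1 = 0.41 × 0.61 × 0.55 = 0.1376 m³/s
w_2 = (2.5 − 0.0)/2 = 1.25 m; q_2 = 0.89 × 1.38 × 1.25 = 1.535 m³/s
w_3 = (4.3 − 1.1)/2 = 1.6 m; q_3 = 1.00 × 2.06 × 1.6 = 3.296 m³/s
w_4 = (6.3 − 2.5)/2 = 1.9 m; q_4 = 0.81 × 1.62 × 1.9 = 2.493 m³/s
w_5 = (7.0 − 4.3)/2 = 1.35 m; q_5 = 0.87 × 1.81 × 1.35 = 2.126 m³/s
w_6 = (9.7 − 6.3)/2 = 1.7 m; q_6 = 0.63 × 1.68 × 1.7 = 1.799 m³/s
w_7 = (9.7 − 7.0)/2 = 1.35 m; q_7 = 0.35 × 0.46 × 1.35 = 0.2174 m³/s
Q = Σ qᵢ = 11.60 m³/s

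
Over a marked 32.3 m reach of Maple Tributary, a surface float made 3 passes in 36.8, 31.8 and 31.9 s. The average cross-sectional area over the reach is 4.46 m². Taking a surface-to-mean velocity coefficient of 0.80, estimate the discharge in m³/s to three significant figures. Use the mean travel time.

3.44 m³/s

t̄ = (36.8 + 31.8 + 31.9) / 3 = 33.5 s
v_surface = L / t̄ = 32.3 / 33.5 = 0.9642 m/s
v_mean = 0.80 × 0.9642 = 0.7713 m/s
Q = A × v_mean = 4.46 × 0.7713 = 3.440 m³/s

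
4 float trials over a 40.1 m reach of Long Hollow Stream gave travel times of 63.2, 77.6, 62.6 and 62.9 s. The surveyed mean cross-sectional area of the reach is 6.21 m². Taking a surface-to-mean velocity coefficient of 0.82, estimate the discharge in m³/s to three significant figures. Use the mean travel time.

t̄ = (63.2 + 77.6 + 62.6 + 62.9) / 4 = 66.575 s
v_surface = L / t̄ = 40.1 / 66.575 = 0.6023 m/s
v_mean = 0.82 × 0.6023 = 0.4939 m/s
Q = A × v_mean = 6.21 × 0.4939 = 3.067 m³/s

3.07 m³/s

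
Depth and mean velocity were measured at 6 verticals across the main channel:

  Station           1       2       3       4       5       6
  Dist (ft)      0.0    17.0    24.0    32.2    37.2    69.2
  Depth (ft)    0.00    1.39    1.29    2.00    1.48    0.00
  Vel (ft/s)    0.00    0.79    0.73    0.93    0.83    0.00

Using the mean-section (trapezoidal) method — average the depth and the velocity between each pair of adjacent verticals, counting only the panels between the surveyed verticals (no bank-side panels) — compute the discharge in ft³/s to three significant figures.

40.5 ft³/s

Panel 1-2: Δb = 17 ft, d̄ = (0.00+1.39)/2 = 0.695, v̄ = (0.00+0.79)/2 = 0.395 → q = 17×0.695×0.395 = 4.667 ft³/s
Panel 2-3: Δb = 7 ft, d̄ = (1.39+1.29)/2 = 1.34, v̄ = (0.79+0.73)/2 = 0.76 → q = 7×1.34×0.76 = 7.129 ft³/s
Panel 3-4: Δb = 8.2 ft, d̄ = (1.29+2.00)/2 = 1.645, v̄ = (0.73+0.93)/2 = 0.83 → q = 8.2×1.645×0.83 = 11.20 ft³/s
Panel 4-5: Δb = 5 ft, d̄ = (2.00+1.48)/2 = 1.74, v̄ = (0.93+0.83)/2 = 0.88 → q = 5×1.74×0.88 = 7.656 ft³/s
Panel 5-6: Δb = 32 ft, d̄ = (1.48+0.00)/2 = 0.74, v̄ = (0.83+0.00)/2 = 0.415 → q = 32×0.74×0.415 = 9.827 ft³/s
Q = Σ q = 40.47 ft³/s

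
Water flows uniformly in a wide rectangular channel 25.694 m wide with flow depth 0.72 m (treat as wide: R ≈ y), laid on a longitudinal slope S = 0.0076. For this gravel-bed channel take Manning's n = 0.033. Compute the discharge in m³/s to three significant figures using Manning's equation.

39.3 m³/s

A = b·y = 25.694 × 0.72 = 18.50 m²
Wide channel: R ≈ y = 0.72 m
Q = (1/n)·A·R^(2/3)·S^(1/2) = (1/0.033) × 18.50 × 0.7200^(2/3) × 0.0076^(1/2) = 39.26 m³/s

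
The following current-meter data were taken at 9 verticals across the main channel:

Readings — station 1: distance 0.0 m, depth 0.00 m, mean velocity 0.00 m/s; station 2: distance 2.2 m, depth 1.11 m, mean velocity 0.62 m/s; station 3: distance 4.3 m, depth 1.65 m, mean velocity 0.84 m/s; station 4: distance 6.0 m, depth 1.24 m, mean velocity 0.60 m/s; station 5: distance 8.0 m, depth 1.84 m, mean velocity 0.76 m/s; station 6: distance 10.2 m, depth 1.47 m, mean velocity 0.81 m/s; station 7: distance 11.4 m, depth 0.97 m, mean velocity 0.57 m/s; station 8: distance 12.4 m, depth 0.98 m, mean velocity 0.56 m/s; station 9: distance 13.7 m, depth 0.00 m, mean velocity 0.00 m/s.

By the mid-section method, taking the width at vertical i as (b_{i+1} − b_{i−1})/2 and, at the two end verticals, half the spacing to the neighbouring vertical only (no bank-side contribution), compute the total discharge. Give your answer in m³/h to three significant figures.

42100 m³/h

w_2 = (4.3 − 0.0)/2 = 2.15 m; q_2 = 0.62 × 1.11 × 2.15 = 1.480 m³/s
w_3 = (6.0 − 2.2)/2 = 1.9 m; q_3 = 0.84 × 1.65 × 1.9 = 2.633 m³/s
w_4 = (8.0 − 4.3)/2 = 1.85 m; q_4 = 0.60 × 1.24 × 1.85 = 1.376 m³/s
w_5 = (10.2 − 6.0)/2 = 2.1 m; q_5 = 0.76 × 1.84 × 2.1 = 2.937 m³/s
w_6 = (11.4 − 8.0)/2 = 1.7 m; q_6 = 0.81 × 1.47 × 1.7 = 2.024 m³/s
w_7 = (12.4 − 10.2)/2 = 1.1 m; q_7 = 0.57 × 0.97 × 1.1 = 0.6082 m³/s
w_8 = (13.7 − 11.4)/2 = 1.15 m; q_8 = 0.56 × 0.98 × 1.15 = 0.6311 m³/s
Stations 1, 9 contribute zero (depth or velocity is 0).
Q = Σ qᵢ = 11.69 m³/s
= 11.69 × 3600 = 42080 m³/h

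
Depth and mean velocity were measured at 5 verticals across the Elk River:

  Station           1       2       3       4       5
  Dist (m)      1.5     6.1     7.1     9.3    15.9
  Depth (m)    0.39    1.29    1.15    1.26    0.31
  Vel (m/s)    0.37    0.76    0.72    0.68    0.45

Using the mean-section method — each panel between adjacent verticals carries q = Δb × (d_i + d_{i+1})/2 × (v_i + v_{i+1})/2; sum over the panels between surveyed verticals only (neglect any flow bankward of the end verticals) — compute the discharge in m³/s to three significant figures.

7.87 m³/s

Panel 1-2: Δb = 4.6 m, d̄ = (0.39+1.29)/2 = 0.84, v̄ = (0.37+0.76)/2 = 0.565 → q = 4.6×0.84×0.565 = 2.183 m³/s
Panel 2-3: Δb = 1 m, d̄ = (1.29+1.15)/2 = 1.22, v̄ = (0.76+0.72)/2 = 0.74 → q = 1×1.22×0.74 = 0.9028 m³/s
Panel 3-4: Δb = 2.2 m, d̄ = (1.15+1.26)/2 = 1.205, v̄ = (0.72+0.68)/2 = 0.7 → q = 2.2×1.205×0.7 = 1.856 m³/s
Panel 4-5: Δb = 6.6 m, d̄ = (1.26+0.31)/2 = 0.785, v̄ = (0.68+0.45)/2 = 0.565 → q = 6.6×0.785×0.565 = 2.927 m³/s
Q = Σ q = 7.869 m³/s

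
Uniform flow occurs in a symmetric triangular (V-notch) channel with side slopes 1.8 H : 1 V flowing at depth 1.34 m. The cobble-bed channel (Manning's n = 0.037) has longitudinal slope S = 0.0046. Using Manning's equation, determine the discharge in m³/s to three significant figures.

4.15 m³/s

A = z·y² = 1.8×1.34² = 3.232 m²
P = 2y√(1+z²) = 2×1.34×√(1+1.8²) = 5.518 m
R = A/P = 3.232/5.518 = 0.5857 m
Q = (1/n)·A·R^(2/3)·S^(1/2) = (1/0.037) × 3.232 × 0.5857^(2/3) × 0.0046^(1/2) = 4.147 m³/s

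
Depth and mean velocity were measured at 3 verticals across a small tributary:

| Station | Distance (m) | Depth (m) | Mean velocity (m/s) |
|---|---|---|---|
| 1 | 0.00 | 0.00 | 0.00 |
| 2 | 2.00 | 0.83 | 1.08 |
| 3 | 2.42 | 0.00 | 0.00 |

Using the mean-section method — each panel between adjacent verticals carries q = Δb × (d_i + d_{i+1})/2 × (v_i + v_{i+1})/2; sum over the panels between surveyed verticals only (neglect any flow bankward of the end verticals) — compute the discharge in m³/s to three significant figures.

Panel 1-2: Δb = 2 m, d̄ = (0.00+0.83)/2 = 0.415, v̄ = (0.00+1.08)/2 = 0.54 → q = 2×0.415×0.54 = 0.4482 m³/s
Panel 2-3: Δb = 0.42 m, d̄ = (0.83+0.00)/2 = 0.415, v̄ = (1.08+0.00)/2 = 0.54 → q = 0.42×0.415×0.54 = 0.09412 m³/s
Q = Σ q = 0.5423 m³/s

0.542 m³/s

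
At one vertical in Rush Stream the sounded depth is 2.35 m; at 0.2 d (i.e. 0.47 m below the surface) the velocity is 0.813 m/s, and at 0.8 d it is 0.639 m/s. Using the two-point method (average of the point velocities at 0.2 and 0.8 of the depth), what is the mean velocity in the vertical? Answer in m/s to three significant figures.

v̄ = (0.813 + 0.639) / 2 = 0.7260 m/s

0.726 m/s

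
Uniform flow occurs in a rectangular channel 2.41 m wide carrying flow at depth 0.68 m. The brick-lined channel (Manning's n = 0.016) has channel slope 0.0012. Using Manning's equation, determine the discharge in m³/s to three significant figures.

A = b·y = 2.41 × 0.68 = 1.639 m²
P = b + 2y = 2.41 + 2×0.68 = 3.770 m
R = A/P = 1.639/3.770 = 0.4347 m
Q = (1/n)·A·R^(2/3)·S^(1/2) = (1/0.016) × 1.639 × 0.4347^(2/3) × 0.0012^(1/2) = 2.036 m³/s

2.04 m³/s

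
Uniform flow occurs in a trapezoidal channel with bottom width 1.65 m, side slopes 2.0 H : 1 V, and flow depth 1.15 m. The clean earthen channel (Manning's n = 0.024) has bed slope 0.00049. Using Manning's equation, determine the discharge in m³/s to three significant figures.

3.20 m³/s

A = (b + z·y)·y = (1.65 + 2.0×1.15)×1.15 = 4.543 m²
P = b + 2y√(1+z²) = 1.65 + 2×1.15×√(1+2.0²) = 6.793 m
R = A/P = 4.543/6.793 = 0.6687 m
Q = (1/n)·A·R^(2/3)·S^(1/2) = (1/0.024) × 4.543 × 0.6687^(2/3) × 0.00049^(1/2) = 3.204 m³/s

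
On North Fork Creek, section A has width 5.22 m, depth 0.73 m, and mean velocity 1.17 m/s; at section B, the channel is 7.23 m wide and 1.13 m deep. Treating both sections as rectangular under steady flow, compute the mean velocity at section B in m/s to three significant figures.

0.546 m/s

Q = A₁V₁ = (5.22×0.73) × 1.17 = 4.458 m³/s
A₂ = 7.23 × 1.13 = 8.170 m²
V₂ = Q/A₂ = 4.458/8.170 = 0.5457 m/s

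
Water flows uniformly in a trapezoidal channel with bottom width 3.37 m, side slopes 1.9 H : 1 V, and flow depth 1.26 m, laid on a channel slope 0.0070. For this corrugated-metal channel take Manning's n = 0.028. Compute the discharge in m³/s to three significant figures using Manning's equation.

A = (b + z·y)·y = (3.37 + 1.9×1.26)×1.26 = 7.263 m²
P = b + 2y√(1+z²) = 3.37 + 2×1.26×√(1+1.9²) = 8.781 m
R = A/P = 7.263/8.781 = 0.8271 m
Q = (1/n)·A·R^(2/3)·S^(1/2) = (1/0.028) × 7.263 × 0.8271^(2/3) × 0.0070^(1/2) = 19.12 m³/s

19.1 m³/s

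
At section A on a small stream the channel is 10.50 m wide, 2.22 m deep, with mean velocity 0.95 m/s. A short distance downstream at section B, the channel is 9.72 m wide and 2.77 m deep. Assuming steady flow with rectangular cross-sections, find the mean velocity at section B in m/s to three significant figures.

0.822 m/s

Q = A₁V₁ = (10.50×2.22) × 0.95 = 22.14 m³/s
A₂ = 9.72 × 2.77 = 26.92 m²
V₂ = Q/A₂ = 22.14/26.92 = 0.8225 m/s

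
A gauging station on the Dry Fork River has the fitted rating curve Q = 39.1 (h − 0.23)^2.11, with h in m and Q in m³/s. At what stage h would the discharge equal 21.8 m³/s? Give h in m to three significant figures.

h − h₀ = (Q/C)^(1/b) = (21.8/39.1)^(1/2.11) = 0.7581 m
h = 0.23 + 0.7581 = 0.9881 m

0.988 m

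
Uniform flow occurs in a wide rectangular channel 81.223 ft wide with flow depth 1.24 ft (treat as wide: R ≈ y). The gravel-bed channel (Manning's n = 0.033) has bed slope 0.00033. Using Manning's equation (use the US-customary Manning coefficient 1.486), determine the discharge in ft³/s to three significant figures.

A = b·y = 81.223 × 1.24 = 100.7 ft²
Wide channel: R ≈ y = 1.24 ft
Q = (1.486/n)·A·R^(2/3)·S^(1/2) = (1.486/0.033) × 100.7 × 1.240^(2/3) × 0.00033^(1/2) = 95.09 ft³/s

95.1 ft³/s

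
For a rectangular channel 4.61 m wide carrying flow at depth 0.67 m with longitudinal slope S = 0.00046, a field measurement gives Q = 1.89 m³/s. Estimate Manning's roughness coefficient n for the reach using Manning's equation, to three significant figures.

A = b·y = 4.61 × 0.67 = 3.089 m²
P = b + 2y = 4.61 + 2×0.67 = 5.950 m
R = A/P = 3.089/5.950 = 0.5191 m
n = (1/Q)·A·R^(2/3)·S^(1/2) = (1/1.89) × 3.089 × 0.6459 × 0.02145 = 0.02264

0.0226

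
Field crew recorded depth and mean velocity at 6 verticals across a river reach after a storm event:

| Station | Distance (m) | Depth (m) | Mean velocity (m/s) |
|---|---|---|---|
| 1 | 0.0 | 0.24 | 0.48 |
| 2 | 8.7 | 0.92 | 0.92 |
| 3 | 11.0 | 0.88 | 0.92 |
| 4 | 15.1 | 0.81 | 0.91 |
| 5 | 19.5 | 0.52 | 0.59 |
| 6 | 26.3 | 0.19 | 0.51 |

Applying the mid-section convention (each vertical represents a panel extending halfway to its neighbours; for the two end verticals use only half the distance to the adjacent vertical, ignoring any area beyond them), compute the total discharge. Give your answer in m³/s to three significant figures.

12.9 m³/s

w_1 = (8.7 − 0.0)/2 = 4.35 m; q_1 = 0.48 × 0.24 × 4.35 = 0.5011 m³/s
w_2 = (11.0 − 0.0)/2 = 5.5 m; q_2 = 0.92 × 0.92 × 5.5 = 4.655 m³/s
w_3 = (15.1 − 8.7)/2 = 3.2 m; q_3 = 0.92 × 0.88 × 3.2 = 2.591 m³/s
w_4 = (19.5 − 11.0)/2 = 4.25 m; q_4 = 0.91 × 0.81 × 4.25 = 3.133 m³/s
w_5 = (26.3 − 15.1)/2 = 5.6 m; q_5 = 0.59 × 0.52 × 5.6 = 1.718 m³/s
w_6 = (26.3 − 19.5)/2 = 3.4 m; q_6 = 0.51 × 0.19 × 3.4 = 0.3295 m³/s
Q = Σ qᵢ = 12.93 m³/s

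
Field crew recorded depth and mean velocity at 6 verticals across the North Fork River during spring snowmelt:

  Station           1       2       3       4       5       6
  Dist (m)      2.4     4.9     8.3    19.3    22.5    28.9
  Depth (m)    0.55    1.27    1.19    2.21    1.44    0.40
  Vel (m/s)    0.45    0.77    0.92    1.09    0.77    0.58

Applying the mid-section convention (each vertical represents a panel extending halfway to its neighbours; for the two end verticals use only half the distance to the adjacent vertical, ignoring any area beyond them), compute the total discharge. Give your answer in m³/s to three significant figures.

34.2 m³/s

w_1 = (4.9 − 2.4)/2 = 1.25 m; q_1 = 0.45 × 0.55 × 1.25 = 0.3094 m³/s
w_2 = (8.3 − 2.4)/2 = 2.95 m; q_2 = 0.77 × 1.27 × 2.95 = 2.885 m³/s
w_3 = (19.3 − 4.9)/2 = 7.2 m; q_3 = 0.92 × 1.19 × 7.2 = 7.883 m³/s
w_4 = (22.5 − 8.3)/2 = 7.1 m; q_4 = 1.09 × 2.21 × 7.1 = 17.10 m³/s
w_5 = (28.9 − 19.3)/2 = 4.8 m; q_5 = 0.77 × 1.44 × 4.8 = 5.322 m³/s
w_6 = (28.9 − 22.5)/2 = 3.2 m; q_6 = 0.58 × 0.40 × 3.2 = 0.7424 m³/s
Q = Σ qᵢ = 34.24 m³/s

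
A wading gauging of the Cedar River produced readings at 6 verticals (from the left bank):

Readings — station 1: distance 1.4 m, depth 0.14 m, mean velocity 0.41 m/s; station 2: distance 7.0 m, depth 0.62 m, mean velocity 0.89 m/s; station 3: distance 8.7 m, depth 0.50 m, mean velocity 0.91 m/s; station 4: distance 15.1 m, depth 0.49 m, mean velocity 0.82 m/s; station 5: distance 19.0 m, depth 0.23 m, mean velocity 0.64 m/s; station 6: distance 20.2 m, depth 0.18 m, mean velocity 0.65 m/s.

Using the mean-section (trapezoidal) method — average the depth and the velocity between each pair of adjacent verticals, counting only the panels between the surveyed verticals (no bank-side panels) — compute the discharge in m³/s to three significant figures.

Panel 1-2: Δb = 5.6 m, d̄ = (0.14+0.62)/2 = 0.38, v̄ = (0.41+0.89)/2 = 0.65 → q = 5.6×0.38×0.65 = 1.383 m³/s
Panel 2-3: Δb = 1.7 m, d̄ = (0.62+0.50)/2 = 0.56, v̄ = (0.89+0.91)/2 = 0.9 → q = 1.7×0.56×0.9 = 0.8568 m³/s
Panel 3-4: Δb = 6.4 m, d̄ = (0.50+0.49)/2 = 0.495, v̄ = (0.91+0.82)/2 = 0.865 → q = 6.4×0.495×0.865 = 2.740 m³/s
Panel 4-5: Δb = 3.9 m, d̄ = (0.49+0.23)/2 = 0.36, v̄ = (0.82+0.64)/2 = 0.73 → q = 3.9×0.36×0.73 = 1.025 m³/s
Panel 5-6: Δb = 1.2 m, d̄ = (0.23+0.18)/2 = 0.205, v̄ = (0.64+0.65)/2 = 0.645 → q = 1.2×0.205×0.645 = 0.1587 m³/s
Q = Σ q = 6.164 m³/s

6.16 m³/s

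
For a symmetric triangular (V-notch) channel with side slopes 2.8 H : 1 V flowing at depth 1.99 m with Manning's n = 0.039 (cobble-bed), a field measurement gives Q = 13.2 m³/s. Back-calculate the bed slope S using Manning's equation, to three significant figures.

0.00235

A = z·y² = 2.8×1.99² = 11.09 m²
P = 2y√(1+z²) = 2×1.99×√(1+2.8²) = 11.83 m
R = A/P = 11.09/11.83 = 0.9370 m
S = (Q·n / (1·A·R^(2/3)))² = (13.2×0.039 / (1×11.09×0.9576))² = 0.002351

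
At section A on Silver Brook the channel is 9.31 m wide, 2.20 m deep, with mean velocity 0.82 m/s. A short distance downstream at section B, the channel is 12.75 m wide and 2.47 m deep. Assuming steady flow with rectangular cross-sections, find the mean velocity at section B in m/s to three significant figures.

Q = A₁V₁ = (9.31×2.20) × 0.82 = 16.80 m³/s
A₂ = 12.75 × 2.47 = 31.49 m²
V₂ = Q/A₂ = 16.80/31.49 = 0.5333 m/s

0.533 m/s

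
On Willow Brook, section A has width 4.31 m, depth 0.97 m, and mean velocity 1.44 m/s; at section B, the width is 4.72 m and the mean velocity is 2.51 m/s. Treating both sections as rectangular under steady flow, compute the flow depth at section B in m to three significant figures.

0.508 m

Q = A₁V₁ = (4.31×0.97) × 1.44 = 6.020 m³/s
d₂ = Q/(b₂ V₂) = 6.020/(4.72×2.51) = 0.5082 m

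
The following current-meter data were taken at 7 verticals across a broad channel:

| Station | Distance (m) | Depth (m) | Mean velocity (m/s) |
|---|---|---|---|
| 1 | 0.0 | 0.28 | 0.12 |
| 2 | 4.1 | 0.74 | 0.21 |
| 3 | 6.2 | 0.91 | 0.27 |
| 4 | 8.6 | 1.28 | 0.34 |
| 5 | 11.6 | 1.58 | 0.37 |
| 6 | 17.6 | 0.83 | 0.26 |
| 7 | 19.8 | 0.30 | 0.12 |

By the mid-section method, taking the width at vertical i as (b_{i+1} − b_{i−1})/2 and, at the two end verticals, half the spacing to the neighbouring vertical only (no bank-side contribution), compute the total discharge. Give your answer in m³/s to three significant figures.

w_1 = (4.1 − 0.0)/2 = 2.05 m; q_1 = 0.12 × 0.28 × 2.05 = 0.06888 m³/s
w_2 = (6.2 − 0.0)/2 = 3.1 m; q_2 = 0.21 × 0.74 × 3.1 = 0.4817 m³/s
w_3 = (8.6 − 4.1)/2 = 2.25 m; q_3 = 0.27 × 0.91 × 2.25 = 0.5528 m³/s
w_4 = (11.6 − 6.2)/2 = 2.7 m; q_4 = 0.34 × 1.28 × 2.7 = 1.175 m³/s
w_5 = (17.6 − 8.6)/2 = 4.5 m; q_5 = 0.37 × 1.58 × 4.5 = 2.631 m³/s
w_6 = (19.8 − 11.6)/2 = 4.1 m; q_6 = 0.26 × 0.83 × 4.1 = 0.8848 m³/s
w_7 = (19.8 − 17.6)/2 = 1.1 m; q_7 = 0.12 × 0.30 × 1.1 = 0.03960 m³/s
Q = Σ qᵢ = 5.834 m³/s

5.83 m³/s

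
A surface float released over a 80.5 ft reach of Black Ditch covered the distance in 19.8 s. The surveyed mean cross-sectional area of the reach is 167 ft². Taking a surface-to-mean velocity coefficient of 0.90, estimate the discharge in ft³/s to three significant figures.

611 ft³/s

v_surface = L / t̄ = 80.5 / 19.8 = 4.066 ft/s
v_mean = 0.90 × 4.066 = 3.659 ft/s
Q = A × v_mean = 167 × 3.659 = 611.1 ft³/s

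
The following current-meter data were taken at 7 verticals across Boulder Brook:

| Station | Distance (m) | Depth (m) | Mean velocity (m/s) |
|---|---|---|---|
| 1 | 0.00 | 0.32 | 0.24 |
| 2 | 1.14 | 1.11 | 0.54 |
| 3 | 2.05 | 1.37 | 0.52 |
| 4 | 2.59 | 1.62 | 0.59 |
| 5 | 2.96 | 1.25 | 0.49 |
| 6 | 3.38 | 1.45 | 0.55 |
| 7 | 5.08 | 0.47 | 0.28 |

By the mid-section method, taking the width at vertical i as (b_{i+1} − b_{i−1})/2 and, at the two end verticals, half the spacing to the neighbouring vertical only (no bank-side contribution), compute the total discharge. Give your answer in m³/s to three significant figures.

2.81 m³/s

w_1 = (1.14 − 0.00)/2 = 0.57 m; q_1 = 0.24 × 0.32 × 0.57 = 0.04378 m³/s
w_2 = (2.05 − 0.00)/2 = 1.025 m; q_2 = 0.54 × 1.11 × 1.025 = 0.6144 m³/s
w_3 = (2.59 − 1.14)/2 = 0.725 m; q_3 = 0.52 × 1.37 × 0.725 = 0.5165 m³/s
w_4 = (2.96 − 2.05)/2 = 0.455 m; q_4 = 0.59 × 1.62 × 0.455 = 0.4349 m³/s
w_5 = (3.38 − 2.59)/2 = 0.395 m; q_5 = 0.49 × 1.25 × 0.395 = 0.2419 m³/s
w_6 = (5.08 − 2.96)/2 = 1.06 m; q_6 = 0.55 × 1.45 × 1.06 = 0.8454 m³/s
w_7 = (5.08 − 3.38)/2 = 0.85 m; q_7 = 0.28 × 0.47 × 0.85 = 0.1119 m³/s
Q = Σ qᵢ = 2.809 m³/s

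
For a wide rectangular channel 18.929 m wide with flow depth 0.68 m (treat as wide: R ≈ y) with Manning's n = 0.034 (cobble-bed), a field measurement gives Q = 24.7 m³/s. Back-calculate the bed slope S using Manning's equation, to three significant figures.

A = b·y = 18.929 × 0.68 = 12.87 m²
Wide channel: R ≈ y = 0.68 m
S = (Q·n / (1·A·R^(2/3)))² = (24.7×0.034 / (1×12.87×0.7733))² = 0.007119

0.00712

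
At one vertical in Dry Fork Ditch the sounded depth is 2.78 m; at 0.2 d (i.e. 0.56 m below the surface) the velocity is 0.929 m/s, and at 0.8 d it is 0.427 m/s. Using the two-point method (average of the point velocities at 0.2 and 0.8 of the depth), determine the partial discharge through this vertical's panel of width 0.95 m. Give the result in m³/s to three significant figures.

1.79 m³/s

v̄ = (0.929 + 0.427) / 2 = 0.6780 m/s
q = v̄ × d × w = 0.6780 × 2.78 × 0.95 = 1.791 m³/s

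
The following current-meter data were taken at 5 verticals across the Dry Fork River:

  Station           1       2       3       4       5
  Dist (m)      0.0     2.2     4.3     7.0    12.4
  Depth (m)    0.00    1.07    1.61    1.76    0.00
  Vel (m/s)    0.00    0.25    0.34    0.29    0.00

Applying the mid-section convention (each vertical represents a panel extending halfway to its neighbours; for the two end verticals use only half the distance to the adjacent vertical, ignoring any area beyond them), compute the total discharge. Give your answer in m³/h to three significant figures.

14200 m³/h

w_2 = (4.3 − 0.0)/2 = 2.15 m; q_2 = 0.25 × 1.07 × 2.15 = 0.5751 m³/s
w_3 = (7.0 − 2.2)/2 = 2.4 m; q_3 = 0.34 × 1.61 × 2.4 = 1.314 m³/s
w_4 = (12.4 − 4.3)/2 = 4.05 m; q_4 = 0.29 × 1.76 × 4.05 = 2.067 m³/s
Stations 1, 5 contribute zero (depth or velocity is 0).
Q = Σ qᵢ = 3.956 m³/s
= 3.956 × 3600 = 14240 m³/h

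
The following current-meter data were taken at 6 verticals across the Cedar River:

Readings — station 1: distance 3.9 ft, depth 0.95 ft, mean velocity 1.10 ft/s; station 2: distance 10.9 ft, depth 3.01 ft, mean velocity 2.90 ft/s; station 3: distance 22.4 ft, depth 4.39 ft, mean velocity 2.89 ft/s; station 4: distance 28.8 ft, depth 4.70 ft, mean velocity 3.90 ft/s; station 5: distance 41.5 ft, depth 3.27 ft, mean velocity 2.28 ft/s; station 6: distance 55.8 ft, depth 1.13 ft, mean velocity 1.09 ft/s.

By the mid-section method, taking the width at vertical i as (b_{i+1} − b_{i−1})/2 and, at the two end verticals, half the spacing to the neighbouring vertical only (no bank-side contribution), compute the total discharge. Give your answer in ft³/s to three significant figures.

w_1 = (10.9 − 3.9)/2 = 3.5 ft; q_1 = 1.10 × 0.95 × 3.5 = 3.658 ft³/s
w_2 = (22.4 − 3.9)/2 = 9.25 ft; q_2 = 2.90 × 3.01 × 9.25 = 80.74 ft³/s
w_3 = (28.8 − 10.9)/2 = 8.95 ft; q_3 = 2.89 × 4.39 × 8.95 = 113.5 ft³/s
w_4 = (41.5 − 22.4)/2 = 9.55 ft; q_4 = 3.90 × 4.70 × 9.55 = 175.1 ft³/s
w_5 = (55.8 − 28.8)/2 = 13.5 ft; q_5 = 2.28 × 3.27 × 13.5 = 100.7 ft³/s
w_6 = (55.8 − 41.5)/2 = 7.15 ft; q_6 = 1.09 × 1.13 × 7.15 = 8.807 ft³/s
Q = Σ qᵢ = 482.5 ft³/s

482 ft³/s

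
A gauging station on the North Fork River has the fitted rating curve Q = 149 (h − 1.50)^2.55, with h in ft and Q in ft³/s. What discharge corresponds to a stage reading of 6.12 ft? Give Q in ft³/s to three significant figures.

Q = 149 × (6.12 − 1.50)^2.55 = 149 × 4.62^2.55 = 7379 ft³/s

7380 ft³/s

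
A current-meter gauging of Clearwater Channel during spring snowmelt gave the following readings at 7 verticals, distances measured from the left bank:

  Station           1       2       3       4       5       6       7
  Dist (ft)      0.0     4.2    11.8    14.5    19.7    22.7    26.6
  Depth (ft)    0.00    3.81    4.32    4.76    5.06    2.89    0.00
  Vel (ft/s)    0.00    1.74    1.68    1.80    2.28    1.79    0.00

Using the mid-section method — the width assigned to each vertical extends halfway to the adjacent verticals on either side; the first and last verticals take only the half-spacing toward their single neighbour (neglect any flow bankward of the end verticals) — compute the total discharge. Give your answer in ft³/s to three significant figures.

175 ft³/s

w_2 = (11.8 − 0.0)/2 = 5.9 ft; q_2 = 1.74 × 3.81 × 5.9 = 39.11 ft³/s
w_3 = (14.5 − 4.2)/2 = 5.15 ft; q_3 = 1.68 × 4.32 × 5.15 = 37.38 ft³/s
w_4 = (19.7 − 11.8)/2 = 3.95 ft; q_4 = 1.80 × 4.76 × 3.95 = 33.84 ft³/s
w_5 = (22.7 − 14.5)/2 = 4.1 ft; q_5 = 2.28 × 5.06 × 4.1 = 47.30 ft³/s
w_6 = (26.6 − 19.7)/2 = 3.45 ft; q_6 = 1.79 × 2.89 × 3.45 = 17.85 ft³/s
Stations 1, 7 contribute zero (depth or velocity is 0).
Q = Σ qᵢ = 175.5 ft³/s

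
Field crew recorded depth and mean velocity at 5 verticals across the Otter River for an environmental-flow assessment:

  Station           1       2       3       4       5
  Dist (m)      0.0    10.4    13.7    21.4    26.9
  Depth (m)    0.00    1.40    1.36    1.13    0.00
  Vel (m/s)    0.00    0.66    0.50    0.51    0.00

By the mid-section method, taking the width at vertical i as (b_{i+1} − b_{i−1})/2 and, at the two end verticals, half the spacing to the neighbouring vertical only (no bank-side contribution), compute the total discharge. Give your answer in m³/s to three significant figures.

13.9 m³/s

w_2 = (13.7 − 0.0)/2 = 6.85 m; q_2 = 0.66 × 1.40 × 6.85 = 6.329 m³/s
w_3 = (21.4 − 10.4)/2 = 5.5 m; q_3 = 0.50 × 1.36 × 5.5 = 3.740 m³/s
w_4 = (26.9 − 13.7)/2 = 6.6 m; q_4 = 0.51 × 1.13 × 6.6 = 3.804 m³/s
Stations 1, 5 contribute zero (depth or velocity is 0).
Q = Σ qᵢ = 13.87 m³/s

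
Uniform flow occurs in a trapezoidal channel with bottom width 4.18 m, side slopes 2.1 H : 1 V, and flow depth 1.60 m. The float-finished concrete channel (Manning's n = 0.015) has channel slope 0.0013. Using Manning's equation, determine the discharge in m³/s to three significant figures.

A = (b + z·y)·y = (4.18 + 2.1×1.60)×1.60 = 12.06 m²
P = b + 2y√(1+z²) = 4.18 + 2×1.60×√(1+2.1²) = 11.62 m
R = A/P = 12.06/11.62 = 1.038 m
Q = (1/n)·A·R^(2/3)·S^(1/2) = (1/0.015) × 12.06 × 1.038^(2/3) × 0.0013^(1/2) = 29.73 m³/s

29.7 m³/s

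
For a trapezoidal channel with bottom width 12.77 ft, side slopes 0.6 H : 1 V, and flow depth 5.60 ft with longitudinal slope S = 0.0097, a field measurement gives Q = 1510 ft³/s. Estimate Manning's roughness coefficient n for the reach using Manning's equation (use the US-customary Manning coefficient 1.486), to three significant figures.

0.0202

A = (b + z·y)·y = (12.77 + 0.6×5.60)×5.60 = 90.33 ft²
P = b + 2y√(1+z²) = 12.77 + 2×5.60×√(1+0.6²) = 25.83 ft
R = A/P = 90.33/25.83 = 3.497 ft
n = (1.486/Q)·A·R^(2/3)·S^(1/2) = (1.486/1510) × 90.33 × 2.304 × 0.09849 = 0.02017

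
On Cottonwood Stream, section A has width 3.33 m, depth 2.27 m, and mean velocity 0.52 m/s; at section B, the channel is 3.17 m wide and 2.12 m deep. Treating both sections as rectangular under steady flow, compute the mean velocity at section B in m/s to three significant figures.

Q = A₁V₁ = (3.33×2.27) × 0.52 = 3.931 m³/s
A₂ = 3.17 × 2.12 = 6.720 m²
V₂ = Q/A₂ = 3.931/6.720 = 0.5849 m/s

0.585 m/s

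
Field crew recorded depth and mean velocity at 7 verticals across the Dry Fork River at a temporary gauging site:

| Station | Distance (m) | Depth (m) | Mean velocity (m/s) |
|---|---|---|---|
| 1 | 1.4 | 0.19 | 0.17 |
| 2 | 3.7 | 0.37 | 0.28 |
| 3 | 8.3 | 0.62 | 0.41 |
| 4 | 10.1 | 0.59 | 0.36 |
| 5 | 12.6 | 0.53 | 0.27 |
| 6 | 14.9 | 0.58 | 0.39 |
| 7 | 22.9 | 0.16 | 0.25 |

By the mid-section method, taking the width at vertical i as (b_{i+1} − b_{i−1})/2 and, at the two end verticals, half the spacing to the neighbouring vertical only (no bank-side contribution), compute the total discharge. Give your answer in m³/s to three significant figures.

3.33 m³/s

w_1 = (3.7 − 1.4)/2 = 1.15 m; q_1 = 0.17 × 0.19 × 1.15 = 0.03715 m³/s
w_2 = (8.3 − 1.4)/2 = 3.45 m; q_2 = 0.28 × 0.37 × 3.45 = 0.3574 m³/s
w_3 = (10.1 − 3.7)/2 = 3.2 m; q_3 = 0.41 × 0.62 × 3.2 = 0.8134 m³/s
w_4 = (12.6 − 8.3)/2 = 2.15 m; q_4 = 0.36 × 0.59 × 2.15 = 0.4567 m³/s
w_5 = (14.9 − 10.1)/2 = 2.4 m; q_5 = 0.27 × 0.53 × 2.4 = 0.3434 m³/s
w_6 = (22.9 − 12.6)/2 = 5.15 m; q_6 = 0.39 × 0.58 × 5.15 = 1.165 m³/s
w_7 = (22.9 − 14.9)/2 = 4 m; q_7 = 0.25 × 0.16 × 4 = 0.1600 m³/s
Q = Σ qᵢ = 3.333 m³/s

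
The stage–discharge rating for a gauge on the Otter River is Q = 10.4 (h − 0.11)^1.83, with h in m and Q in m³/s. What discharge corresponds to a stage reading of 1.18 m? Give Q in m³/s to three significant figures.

Q = 10.4 × (1.18 − 0.11)^1.83 = 10.4 × 1.07^1.83 = 11.77 m³/s

11.8 m³/s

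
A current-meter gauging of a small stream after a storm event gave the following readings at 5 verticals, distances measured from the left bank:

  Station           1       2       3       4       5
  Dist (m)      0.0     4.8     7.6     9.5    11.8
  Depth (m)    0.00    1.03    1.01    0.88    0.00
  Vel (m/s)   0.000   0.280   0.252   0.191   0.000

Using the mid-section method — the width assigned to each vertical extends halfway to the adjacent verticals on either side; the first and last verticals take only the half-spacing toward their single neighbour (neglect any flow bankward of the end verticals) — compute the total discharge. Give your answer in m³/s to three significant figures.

2.05 m³/s

w_2 = (7.6 − 0.0)/2 = 3.8 m; q_2 = 0.280 × 1.03 × 3.8 = 1.096 m³/s
w_3 = (9.5 − 4.8)/2 = 2.35 m; q_3 = 0.252 × 1.01 × 2.35 = 0.5981 m³/s
w_4 = (11.8 − 7.6)/2 = 2.1 m; q_4 = 0.191 × 0.88 × 2.1 = 0.3530 m³/s
Stations 1, 5 contribute zero (depth or velocity is 0).
Q = Σ qᵢ = 2.047 m³/s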